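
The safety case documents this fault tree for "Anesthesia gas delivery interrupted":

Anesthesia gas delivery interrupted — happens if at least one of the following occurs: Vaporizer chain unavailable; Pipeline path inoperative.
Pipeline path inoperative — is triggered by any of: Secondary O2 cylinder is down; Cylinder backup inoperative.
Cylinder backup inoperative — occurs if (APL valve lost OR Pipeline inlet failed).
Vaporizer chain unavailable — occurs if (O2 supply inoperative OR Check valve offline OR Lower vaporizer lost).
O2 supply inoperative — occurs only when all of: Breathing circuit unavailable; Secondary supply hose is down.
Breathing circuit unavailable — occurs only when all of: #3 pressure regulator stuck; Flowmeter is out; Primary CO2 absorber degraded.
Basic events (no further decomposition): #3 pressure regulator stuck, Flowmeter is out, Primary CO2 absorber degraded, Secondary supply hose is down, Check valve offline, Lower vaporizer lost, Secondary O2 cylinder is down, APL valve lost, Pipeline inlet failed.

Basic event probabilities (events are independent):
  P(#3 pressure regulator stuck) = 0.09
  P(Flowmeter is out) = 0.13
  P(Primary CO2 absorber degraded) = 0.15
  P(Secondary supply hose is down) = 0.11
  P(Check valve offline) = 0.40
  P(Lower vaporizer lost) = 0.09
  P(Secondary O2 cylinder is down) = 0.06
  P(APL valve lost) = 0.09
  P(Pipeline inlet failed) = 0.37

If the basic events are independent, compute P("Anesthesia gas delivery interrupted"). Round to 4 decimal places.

0.7058

P(Breathing circuit unavailable) [AND] = 0.09 × 0.13 × 0.15 = 0.001755
P(O2 supply inoperative) [AND] = 0.001755 × 0.11 = 0.000193
P(Vaporizer chain unavailable) [OR] = 1 − (1−0.000193) × (1−0.40) × (1−0.09) = 0.454105
P(Cylinder backup inoperative) [OR] = 1 − (1−0.09) × (1−0.37) = 0.426700
P(Pipeline path inoperative) [OR] = 1 − (1−0.06) × (1−0.426700) = 0.461098
P(Anesthesia gas delivery interrupted) [OR] = 1 − (1−0.454105) × (1−0.461098) = 0.705816
Rounded to 4 decimal places: P(Anesthesia gas delivery interrupted) ≈ 0.7058.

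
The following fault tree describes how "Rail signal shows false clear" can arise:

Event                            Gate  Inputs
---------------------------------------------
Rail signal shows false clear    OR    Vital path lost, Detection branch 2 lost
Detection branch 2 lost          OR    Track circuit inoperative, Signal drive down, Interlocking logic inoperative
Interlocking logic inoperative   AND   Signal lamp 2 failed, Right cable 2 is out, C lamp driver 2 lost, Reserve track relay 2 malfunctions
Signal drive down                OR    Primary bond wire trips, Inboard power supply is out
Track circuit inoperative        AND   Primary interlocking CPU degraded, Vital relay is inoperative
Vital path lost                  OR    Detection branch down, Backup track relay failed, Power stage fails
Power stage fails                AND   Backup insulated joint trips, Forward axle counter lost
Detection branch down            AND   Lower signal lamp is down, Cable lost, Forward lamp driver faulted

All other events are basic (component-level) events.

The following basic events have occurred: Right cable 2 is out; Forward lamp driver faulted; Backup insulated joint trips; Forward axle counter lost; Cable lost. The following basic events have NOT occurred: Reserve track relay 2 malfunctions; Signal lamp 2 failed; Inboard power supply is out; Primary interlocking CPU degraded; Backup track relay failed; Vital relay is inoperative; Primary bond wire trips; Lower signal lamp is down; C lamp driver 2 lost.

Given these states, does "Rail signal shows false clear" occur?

Yes

Detection branch down [AND]: Lower signal lamp is down=not, Cable lost=occurs, Forward lamp driver faulted=occurs → not all inputs occur → does not occur.
Power stage fails [AND]: Backup insulated joint trips=occurs, Forward axle counter lost=occurs → all inputs occur → occurs.
Vital path lost [OR]: Detection branch down=not, Backup track relay failed=not, Power stage fails=occurs → at least one input occurs → occurs.
Track circuit inoperative [AND]: Primary interlocking CPU degraded=not, Vital relay is inoperative=not → not all inputs occur → does not occur.
Signal drive down [OR]: Primary bond wire trips=not, Inboard power supply is out=not → no input occurs → does not occur.
Interlocking logic inoperative [AND]: Signal lamp 2 failed=not, Right cable 2 is out=occurs, C lamp driver 2 lost=not, Reserve track relay 2 malfunctions=not → not all inputs occur → does not occur.
Detection branch 2 lost [OR]: Track circuit inoperative=not, Signal drive down=not, Interlocking logic inoperative=not → no input occurs → does not occur.
Rail signal shows false clear [OR]: Vital path lost=occurs, Detection branch 2 lost=not → at least one input occurs → occurs.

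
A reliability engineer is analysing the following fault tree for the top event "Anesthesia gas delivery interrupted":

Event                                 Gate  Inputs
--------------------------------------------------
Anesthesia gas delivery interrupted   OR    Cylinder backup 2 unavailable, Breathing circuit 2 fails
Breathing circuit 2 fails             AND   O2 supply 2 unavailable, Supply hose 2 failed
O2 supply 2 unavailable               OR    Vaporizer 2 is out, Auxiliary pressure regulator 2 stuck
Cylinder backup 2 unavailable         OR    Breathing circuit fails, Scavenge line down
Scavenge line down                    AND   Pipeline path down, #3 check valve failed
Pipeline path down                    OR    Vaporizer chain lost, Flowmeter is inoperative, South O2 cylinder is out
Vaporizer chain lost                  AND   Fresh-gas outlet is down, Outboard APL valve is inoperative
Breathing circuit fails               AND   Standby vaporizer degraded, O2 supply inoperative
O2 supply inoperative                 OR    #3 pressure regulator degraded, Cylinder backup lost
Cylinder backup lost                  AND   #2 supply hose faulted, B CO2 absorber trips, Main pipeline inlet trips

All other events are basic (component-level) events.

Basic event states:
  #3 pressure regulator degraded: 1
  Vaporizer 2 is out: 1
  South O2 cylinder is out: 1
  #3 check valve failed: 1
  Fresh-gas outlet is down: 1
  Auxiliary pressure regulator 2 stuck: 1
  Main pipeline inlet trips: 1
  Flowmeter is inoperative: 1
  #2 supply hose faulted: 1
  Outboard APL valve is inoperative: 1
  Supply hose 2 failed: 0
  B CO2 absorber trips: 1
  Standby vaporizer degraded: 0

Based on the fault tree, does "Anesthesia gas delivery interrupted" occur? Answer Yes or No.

Cylinder backup lost [AND]: #2 supply hose faulted=occurs, B CO2 absorber trips=occurs, Main pipeline inlet trips=occurs → all inputs occur → occurs.
O2 supply inoperative [OR]: #3 pressure regulator degraded=occurs, Cylinder backup lost=occurs → at least one input occurs → occurs.
Breathing circuit fails [AND]: Standby vaporizer degraded=not, O2 supply inoperative=occurs → not all inputs occur → does not occur.
Vaporizer chain lost [AND]: Fresh-gas outlet is down=occurs, Outboard APL valve is inoperative=occurs → all inputs occur → occurs.
Pipeline path down [OR]: Vaporizer chain lost=occurs, Flowmeter is inoperative=occurs, South O2 cylinder is out=occurs → at least one input occurs → occurs.
Scavenge line down [AND]: Pipeline path down=occurs, #3 check valve failed=occurs → all inputs occur → occurs.
Cylinder backup 2 unavailable [OR]: Breathing circuit fails=not, Scavenge line down=occurs → at least one input occurs → occurs.
O2 supply 2 unavailable [OR]: Vaporizer 2 is out=occurs, Auxiliary pressure regulator 2 stuck=occurs → at least one input occurs → occurs.
Breathing circuit 2 fails [AND]: O2 supply 2 unavailable=occurs, Supply hose 2 failed=not → not all inputs occur → does not occur.
Anesthesia gas delivery interrupted [OR]: Cylinder backup 2 unavailable=occurs, Breathing circuit 2 fails=not → at least one input occurs → occurs.

Yes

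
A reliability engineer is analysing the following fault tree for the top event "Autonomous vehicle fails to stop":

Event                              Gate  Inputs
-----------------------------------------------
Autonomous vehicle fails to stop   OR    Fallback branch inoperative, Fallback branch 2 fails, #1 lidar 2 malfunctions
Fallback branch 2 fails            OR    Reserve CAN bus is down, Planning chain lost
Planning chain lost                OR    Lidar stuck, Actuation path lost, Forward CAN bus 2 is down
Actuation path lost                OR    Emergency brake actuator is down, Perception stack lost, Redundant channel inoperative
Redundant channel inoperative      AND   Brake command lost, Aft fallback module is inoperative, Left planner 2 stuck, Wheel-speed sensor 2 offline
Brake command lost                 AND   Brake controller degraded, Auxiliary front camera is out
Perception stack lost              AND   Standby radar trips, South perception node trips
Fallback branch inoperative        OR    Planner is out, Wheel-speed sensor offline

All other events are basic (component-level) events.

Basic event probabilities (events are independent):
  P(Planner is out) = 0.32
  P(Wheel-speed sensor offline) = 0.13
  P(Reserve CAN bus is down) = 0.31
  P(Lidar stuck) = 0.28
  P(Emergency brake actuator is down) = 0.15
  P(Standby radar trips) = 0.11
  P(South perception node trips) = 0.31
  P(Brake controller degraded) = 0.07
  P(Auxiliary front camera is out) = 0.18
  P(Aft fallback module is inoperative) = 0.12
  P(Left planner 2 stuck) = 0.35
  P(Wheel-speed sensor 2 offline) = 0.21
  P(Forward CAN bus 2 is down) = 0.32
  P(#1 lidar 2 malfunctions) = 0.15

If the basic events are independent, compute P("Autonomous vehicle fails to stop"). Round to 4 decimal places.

0.8605

P(Fallback branch inoperative) [OR] = 1 − (1−0.32) × (1−0.13) = 0.408400
P(Perception stack lost) [AND] = 0.11 × 0.31 = 0.034100
P(Brake command lost) [AND] = 0.07 × 0.18 = 0.012600
P(Redundant channel inoperative) [AND] = 0.012600 × 0.12 × 0.35 × 0.21 = 0.000111
P(Actuation path lost) [OR] = 1 − (1−0.15) × (1−0.034100) × (1−0.000111) = 0.179076
P(Planning chain lost) [OR] = 1 − (1−0.28) × (1−0.179076) × (1−0.32) = 0.598076
P(Fallback branch 2 fails) [OR] = 1 − (1−0.31) × (1−0.598076) = 0.722672
P(Autonomous vehicle fails to stop) [OR] = 1 − (1−0.408400) × (1−0.722672) × (1−0.15) = 0.860543
Rounded to 4 decimal places: P(Autonomous vehicle fails to stop) ≈ 0.8605.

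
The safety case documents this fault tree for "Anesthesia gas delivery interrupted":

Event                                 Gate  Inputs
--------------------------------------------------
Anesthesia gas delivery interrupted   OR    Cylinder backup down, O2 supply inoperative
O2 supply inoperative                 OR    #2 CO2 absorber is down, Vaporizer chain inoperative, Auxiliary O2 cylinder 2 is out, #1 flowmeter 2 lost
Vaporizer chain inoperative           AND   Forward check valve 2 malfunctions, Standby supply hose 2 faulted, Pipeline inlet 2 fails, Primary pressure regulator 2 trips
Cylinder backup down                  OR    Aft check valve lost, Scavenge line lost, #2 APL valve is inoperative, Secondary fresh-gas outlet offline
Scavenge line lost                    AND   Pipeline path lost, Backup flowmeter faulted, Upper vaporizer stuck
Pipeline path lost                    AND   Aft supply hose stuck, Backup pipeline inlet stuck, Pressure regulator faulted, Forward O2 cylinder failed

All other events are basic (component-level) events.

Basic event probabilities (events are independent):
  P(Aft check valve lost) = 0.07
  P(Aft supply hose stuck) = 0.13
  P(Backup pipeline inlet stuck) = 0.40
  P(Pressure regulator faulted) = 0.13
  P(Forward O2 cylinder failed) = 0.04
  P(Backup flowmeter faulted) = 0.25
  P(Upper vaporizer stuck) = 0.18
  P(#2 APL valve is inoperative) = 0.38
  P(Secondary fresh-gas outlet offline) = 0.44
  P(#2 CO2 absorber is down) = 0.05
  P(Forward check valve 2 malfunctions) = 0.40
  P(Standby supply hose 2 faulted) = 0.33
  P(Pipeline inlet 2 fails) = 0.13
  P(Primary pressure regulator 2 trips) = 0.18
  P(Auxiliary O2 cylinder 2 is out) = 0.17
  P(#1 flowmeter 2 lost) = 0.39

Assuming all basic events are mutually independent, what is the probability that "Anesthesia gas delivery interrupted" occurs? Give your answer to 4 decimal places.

P(Pipeline path lost) [AND] = 0.13 × 0.40 × 0.13 × 0.04 = 0.000270
P(Scavenge line lost) [AND] = 0.000270 × 0.25 × 0.18 = 0.000012
P(Cylinder backup down) [OR] = 1 − (1−0.07) × (1−0.000012) × (1−0.38) × (1−0.44) = 0.677108
P(Vaporizer chain inoperative) [AND] = 0.40 × 0.33 × 0.13 × 0.18 = 0.003089
P(O2 supply inoperative) [OR] = 1 − (1−0.05) × (1−0.003089) × (1−0.17) × (1−0.39) = 0.520501
P(Anesthesia gas delivery interrupted) [OR] = 1 − (1−0.677108) × (1−0.520501) = 0.845174
Rounded to 4 decimal places: P(Anesthesia gas delivery interrupted) ≈ 0.8452.

0.8452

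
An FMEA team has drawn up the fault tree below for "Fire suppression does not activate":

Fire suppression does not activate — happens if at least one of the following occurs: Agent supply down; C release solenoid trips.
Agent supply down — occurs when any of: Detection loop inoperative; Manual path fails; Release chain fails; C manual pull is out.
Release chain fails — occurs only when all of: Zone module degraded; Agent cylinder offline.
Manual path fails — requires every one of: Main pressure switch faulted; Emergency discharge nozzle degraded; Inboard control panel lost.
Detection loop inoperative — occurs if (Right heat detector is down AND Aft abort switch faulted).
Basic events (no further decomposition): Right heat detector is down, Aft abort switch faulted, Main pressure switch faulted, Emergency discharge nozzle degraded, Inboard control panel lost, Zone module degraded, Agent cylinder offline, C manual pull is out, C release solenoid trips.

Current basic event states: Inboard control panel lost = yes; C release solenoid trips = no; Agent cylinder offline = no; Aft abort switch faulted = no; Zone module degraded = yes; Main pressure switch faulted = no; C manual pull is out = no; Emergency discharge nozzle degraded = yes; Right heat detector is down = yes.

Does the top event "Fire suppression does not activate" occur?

Detection loop inoperative [AND]: Right heat detector is down=occurs, Aft abort switch faulted=not → not all inputs occur → does not occur.
Manual path fails [AND]: Main pressure switch faulted=not, Emergency discharge nozzle degraded=occurs, Inboard control panel lost=occurs → not all inputs occur → does not occur.
Release chain fails [AND]: Zone module degraded=occurs, Agent cylinder offline=not → not all inputs occur → does not occur.
Agent supply down [OR]: Detection loop inoperative=not, Manual path fails=not, Release chain fails=not, C manual pull is out=not → no input occurs → does not occur.
Fire suppression does not activate [OR]: Agent supply down=not, C release solenoid trips=not → no input occurs → does not occur.

No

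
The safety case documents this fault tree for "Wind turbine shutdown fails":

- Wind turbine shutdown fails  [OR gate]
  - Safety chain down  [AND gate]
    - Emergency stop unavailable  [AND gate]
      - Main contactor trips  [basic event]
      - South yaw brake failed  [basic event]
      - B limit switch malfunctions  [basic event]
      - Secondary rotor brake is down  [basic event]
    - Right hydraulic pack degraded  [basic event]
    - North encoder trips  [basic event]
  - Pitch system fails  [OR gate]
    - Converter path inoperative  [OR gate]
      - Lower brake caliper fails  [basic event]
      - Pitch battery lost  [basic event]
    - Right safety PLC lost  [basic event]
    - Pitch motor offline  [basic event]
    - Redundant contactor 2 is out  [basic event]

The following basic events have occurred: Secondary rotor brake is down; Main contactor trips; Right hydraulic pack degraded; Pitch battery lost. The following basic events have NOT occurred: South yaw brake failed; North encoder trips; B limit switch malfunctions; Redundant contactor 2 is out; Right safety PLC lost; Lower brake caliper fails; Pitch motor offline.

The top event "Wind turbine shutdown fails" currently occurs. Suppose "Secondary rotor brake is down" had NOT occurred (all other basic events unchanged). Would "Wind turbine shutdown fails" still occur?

Counterfactual: set "Secondary rotor brake is down" to not occurred.
Emergency stop unavailable [AND]: Main contactor trips=occurs, South yaw brake failed=not, B limit switch malfunctions=not, Secondary rotor brake is down=not → not all inputs occur → does not occur.
Safety chain down [AND]: Emergency stop unavailable=not, Right hydraulic pack degraded=occurs, North encoder trips=not → not all inputs occur → does not occur.
Converter path inoperative [OR]: Lower brake caliper fails=not, Pitch battery lost=occurs → at least one input occurs → occurs.
Pitch system fails [OR]: Converter path inoperative=occurs, Right safety PLC lost=not, Pitch motor offline=not, Redundant contactor 2 is out=not → at least one input occurs → occurs.
Wind turbine shutdown fails [OR]: Safety chain down=not, Pitch system fails=occurs → at least one input occurs → occurs.

Yes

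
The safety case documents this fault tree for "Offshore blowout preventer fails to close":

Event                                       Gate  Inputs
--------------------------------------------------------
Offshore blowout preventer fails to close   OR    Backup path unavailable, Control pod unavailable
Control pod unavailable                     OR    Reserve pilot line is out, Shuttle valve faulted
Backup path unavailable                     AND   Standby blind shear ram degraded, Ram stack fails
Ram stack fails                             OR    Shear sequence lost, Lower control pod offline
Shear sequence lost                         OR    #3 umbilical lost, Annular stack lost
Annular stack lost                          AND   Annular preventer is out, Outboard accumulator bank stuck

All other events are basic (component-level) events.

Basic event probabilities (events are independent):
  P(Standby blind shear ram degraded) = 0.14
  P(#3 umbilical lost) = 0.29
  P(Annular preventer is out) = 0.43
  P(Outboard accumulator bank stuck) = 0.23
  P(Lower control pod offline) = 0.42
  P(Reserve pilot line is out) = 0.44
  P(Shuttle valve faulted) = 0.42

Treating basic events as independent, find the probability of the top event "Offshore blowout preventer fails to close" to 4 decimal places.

P(Annular stack lost) [AND] = 0.43 × 0.23 = 0.098900
P(Shear sequence lost) [OR] = 1 − (1−0.29) × (1−0.098900) = 0.360219
P(Ram stack fails) [OR] = 1 − (1−0.360219) × (1−0.42) = 0.628927
P(Backup path unavailable) [AND] = 0.14 × 0.628927 = 0.088050
P(Control pod unavailable) [OR] = 1 − (1−0.44) × (1−0.42) = 0.675200
P(Offshore blowout preventer fails to close) [OR] = 1 − (1−0.088050) × (1−0.675200) = 0.703799
Rounded to 4 decimal places: P(Offshore blowout preventer fails to close) ≈ 0.7038.

0.7038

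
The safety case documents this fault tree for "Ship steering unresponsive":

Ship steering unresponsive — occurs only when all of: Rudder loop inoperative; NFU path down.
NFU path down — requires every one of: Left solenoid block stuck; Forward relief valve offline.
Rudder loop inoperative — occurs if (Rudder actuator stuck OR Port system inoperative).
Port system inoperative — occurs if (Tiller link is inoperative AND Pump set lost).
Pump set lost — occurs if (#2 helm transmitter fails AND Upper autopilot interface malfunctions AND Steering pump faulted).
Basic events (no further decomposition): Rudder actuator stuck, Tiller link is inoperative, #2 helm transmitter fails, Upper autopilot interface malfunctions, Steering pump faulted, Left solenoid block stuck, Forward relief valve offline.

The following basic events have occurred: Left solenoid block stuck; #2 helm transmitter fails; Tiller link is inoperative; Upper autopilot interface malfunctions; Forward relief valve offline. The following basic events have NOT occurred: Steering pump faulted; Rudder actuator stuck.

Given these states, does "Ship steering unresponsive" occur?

No

Pump set lost [AND]: #2 helm transmitter fails=occurs, Upper autopilot interface malfunctions=occurs, Steering pump faulted=not → not all inputs occur → does not occur.
Port system inoperative [AND]: Tiller link is inoperative=occurs, Pump set lost=not → not all inputs occur → does not occur.
Rudder loop inoperative [OR]: Rudder actuator stuck=not, Port system inoperative=not → no input occurs → does not occur.
NFU path down [AND]: Left solenoid block stuck=occurs, Forward relief valve offline=occurs → all inputs occur → occurs.
Ship steering unresponsive [AND]: Rudder loop inoperative=not, NFU path down=occurs → not all inputs occur → does not occur.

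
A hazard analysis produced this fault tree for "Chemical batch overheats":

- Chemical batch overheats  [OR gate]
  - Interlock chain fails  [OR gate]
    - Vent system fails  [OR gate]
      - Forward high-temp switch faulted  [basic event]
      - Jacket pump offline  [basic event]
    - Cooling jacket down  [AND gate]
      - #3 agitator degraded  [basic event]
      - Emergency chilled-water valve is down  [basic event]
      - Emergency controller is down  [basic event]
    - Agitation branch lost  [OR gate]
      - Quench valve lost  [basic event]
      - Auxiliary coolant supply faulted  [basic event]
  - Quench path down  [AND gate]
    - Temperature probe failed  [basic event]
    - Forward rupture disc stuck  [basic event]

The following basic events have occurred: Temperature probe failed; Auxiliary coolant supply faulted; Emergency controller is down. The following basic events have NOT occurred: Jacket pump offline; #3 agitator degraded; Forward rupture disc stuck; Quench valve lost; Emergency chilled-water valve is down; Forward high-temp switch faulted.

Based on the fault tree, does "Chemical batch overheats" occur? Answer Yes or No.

Yes

Vent system fails [OR]: Forward high-temp switch faulted=not, Jacket pump offline=not → no input occurs → does not occur.
Cooling jacket down [AND]: #3 agitator degraded=not, Emergency chilled-water valve is down=not, Emergency controller is down=occurs → not all inputs occur → does not occur.
Agitation branch lost [OR]: Quench valve lost=not, Auxiliary coolant supply faulted=occurs → at least one input occurs → occurs.
Interlock chain fails [OR]: Vent system fails=not, Cooling jacket down=not, Agitation branch lost=occurs → at least one input occurs → occurs.
Quench path down [AND]: Temperature probe failed=occurs, Forward rupture disc stuck=not → not all inputs occur → does not occur.
Chemical batch overheats [OR]: Interlock chain fails=occurs, Quench path down=not → at least one input occurs → occurs.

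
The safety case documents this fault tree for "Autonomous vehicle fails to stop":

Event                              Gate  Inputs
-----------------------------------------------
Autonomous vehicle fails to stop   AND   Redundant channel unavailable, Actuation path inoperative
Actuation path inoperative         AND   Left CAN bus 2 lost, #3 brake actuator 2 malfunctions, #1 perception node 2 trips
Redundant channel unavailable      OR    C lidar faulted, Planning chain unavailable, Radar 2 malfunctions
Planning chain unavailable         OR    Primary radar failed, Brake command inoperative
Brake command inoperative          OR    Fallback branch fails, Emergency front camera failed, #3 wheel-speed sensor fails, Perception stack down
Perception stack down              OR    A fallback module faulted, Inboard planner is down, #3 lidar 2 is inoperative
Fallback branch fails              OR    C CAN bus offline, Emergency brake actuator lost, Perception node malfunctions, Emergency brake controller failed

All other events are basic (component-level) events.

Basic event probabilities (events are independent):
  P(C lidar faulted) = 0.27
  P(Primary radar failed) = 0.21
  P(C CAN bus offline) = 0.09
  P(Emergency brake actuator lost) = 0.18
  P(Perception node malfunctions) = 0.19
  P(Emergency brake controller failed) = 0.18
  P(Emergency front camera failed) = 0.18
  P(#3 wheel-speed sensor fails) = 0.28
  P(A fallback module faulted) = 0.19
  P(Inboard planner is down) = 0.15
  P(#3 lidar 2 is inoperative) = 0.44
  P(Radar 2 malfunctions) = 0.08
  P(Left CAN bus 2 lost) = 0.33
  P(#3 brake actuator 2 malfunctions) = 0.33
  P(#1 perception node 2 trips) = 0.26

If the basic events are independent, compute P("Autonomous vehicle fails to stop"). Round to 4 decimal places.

0.0266

P(Fallback branch fails) [OR] = 1 − (1−0.09) × (1−0.18) × (1−0.19) × (1−0.18) = 0.504374
P(Perception stack down) [OR] = 1 − (1−0.19) × (1−0.15) × (1−0.44) = 0.614440
P(Brake command inoperative) [OR] = 1 − (1−0.504374) × (1−0.18) × (1−0.28) × (1−0.614440) = 0.887178
P(Planning chain unavailable) [OR] = 1 − (1−0.21) × (1−0.887178) = 0.910871
P(Redundant channel unavailable) [OR] = 1 − (1−0.27) × (1−0.910871) × (1−0.08) = 0.940141
P(Actuation path inoperative) [AND] = 0.33 × 0.33 × 0.26 = 0.028314
P(Autonomous vehicle fails to stop) [AND] = 0.940141 × 0.028314 = 0.026619
Rounded to 4 decimal places: P(Autonomous vehicle fails to stop) ≈ 0.0266.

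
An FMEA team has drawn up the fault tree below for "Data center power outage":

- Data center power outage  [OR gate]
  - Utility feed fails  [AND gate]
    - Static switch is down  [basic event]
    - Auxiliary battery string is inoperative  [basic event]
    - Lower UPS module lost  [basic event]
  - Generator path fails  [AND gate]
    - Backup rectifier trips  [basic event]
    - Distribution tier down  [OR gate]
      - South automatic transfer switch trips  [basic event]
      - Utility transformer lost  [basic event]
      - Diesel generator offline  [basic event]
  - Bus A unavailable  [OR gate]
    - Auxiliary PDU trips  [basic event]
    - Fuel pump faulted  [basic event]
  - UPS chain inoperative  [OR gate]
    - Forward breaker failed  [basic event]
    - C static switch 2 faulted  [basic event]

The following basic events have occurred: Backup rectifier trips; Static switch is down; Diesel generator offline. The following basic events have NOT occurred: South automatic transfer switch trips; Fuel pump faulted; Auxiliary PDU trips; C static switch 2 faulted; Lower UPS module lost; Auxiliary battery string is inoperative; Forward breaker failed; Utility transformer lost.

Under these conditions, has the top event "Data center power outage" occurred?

Utility feed fails [AND]: Static switch is down=occurs, Auxiliary battery string is inoperative=not, Lower UPS module lost=not → not all inputs occur → does not occur.
Distribution tier down [OR]: South automatic transfer switch trips=not, Utility transformer lost=not, Diesel generator offline=occurs → at least one input occurs → occurs.
Generator path fails [AND]: Backup rectifier trips=occurs, Distribution tier down=occurs → all inputs occur → occurs.
Bus A unavailable [OR]: Auxiliary PDU trips=not, Fuel pump faulted=not → no input occurs → does not occur.
UPS chain inoperative [OR]: Forward breaker failed=not, C static switch 2 faulted=not → no input occurs → does not occur.
Data center power outage [OR]: Utility feed fails=not, Generator path fails=occurs, Bus A unavailable=not, UPS chain inoperative=not → at least one input occurs → occurs.

Yes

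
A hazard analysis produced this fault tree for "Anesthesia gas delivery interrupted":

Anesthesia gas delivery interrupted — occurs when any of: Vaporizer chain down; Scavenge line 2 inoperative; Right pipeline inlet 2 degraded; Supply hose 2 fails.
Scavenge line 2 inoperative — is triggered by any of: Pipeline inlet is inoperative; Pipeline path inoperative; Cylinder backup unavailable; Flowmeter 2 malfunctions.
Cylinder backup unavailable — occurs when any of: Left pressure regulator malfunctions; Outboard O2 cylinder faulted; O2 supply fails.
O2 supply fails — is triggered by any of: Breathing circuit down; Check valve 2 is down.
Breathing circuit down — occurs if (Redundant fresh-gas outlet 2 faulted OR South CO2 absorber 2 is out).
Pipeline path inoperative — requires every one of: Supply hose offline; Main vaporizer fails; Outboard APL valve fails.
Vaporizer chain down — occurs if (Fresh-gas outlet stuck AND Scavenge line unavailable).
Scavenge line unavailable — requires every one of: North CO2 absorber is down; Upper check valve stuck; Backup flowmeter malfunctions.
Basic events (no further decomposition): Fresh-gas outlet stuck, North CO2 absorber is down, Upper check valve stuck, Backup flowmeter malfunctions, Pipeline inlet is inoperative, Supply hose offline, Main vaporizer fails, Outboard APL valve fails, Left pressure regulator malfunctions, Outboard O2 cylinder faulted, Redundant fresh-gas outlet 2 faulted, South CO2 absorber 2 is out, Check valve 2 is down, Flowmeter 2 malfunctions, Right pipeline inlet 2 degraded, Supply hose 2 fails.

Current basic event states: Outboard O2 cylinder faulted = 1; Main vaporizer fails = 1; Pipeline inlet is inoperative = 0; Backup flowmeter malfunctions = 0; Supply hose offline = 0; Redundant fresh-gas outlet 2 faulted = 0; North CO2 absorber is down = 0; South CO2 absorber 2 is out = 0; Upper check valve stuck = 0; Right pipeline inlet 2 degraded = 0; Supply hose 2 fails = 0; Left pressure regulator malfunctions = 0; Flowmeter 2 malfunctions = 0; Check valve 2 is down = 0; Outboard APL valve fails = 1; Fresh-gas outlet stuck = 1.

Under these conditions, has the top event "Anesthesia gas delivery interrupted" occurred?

Scavenge line unavailable [AND]: North CO2 absorber is down=not, Upper check valve stuck=not, Backup flowmeter malfunctions=not → not all inputs occur → does not occur.
Vaporizer chain down [AND]: Fresh-gas outlet stuck=occurs, Scavenge line unavailable=not → not all inputs occur → does not occur.
Pipeline path inoperative [AND]: Supply hose offline=not, Main vaporizer fails=occurs, Outboard APL valve fails=occurs → not all inputs occur → does not occur.
Breathing circuit down [OR]: Redundant fresh-gas outlet 2 faulted=not, South CO2 absorber 2 is out=not → no input occurs → does not occur.
O2 supply fails [OR]: Breathing circuit down=not, Check valve 2 is down=not → no input occurs → does not occur.
Cylinder backup unavailable [OR]: Left pressure regulator malfunctions=not, Outboard O2 cylinder faulted=occurs, O2 supply fails=not → at least one input occurs → occurs.
Scavenge line 2 inoperative [OR]: Pipeline inlet is inoperative=not, Pipeline path inoperative=not, Cylinder backup unavailable=occurs, Flowmeter 2 malfunctions=not → at least one input occurs → occurs.
Anesthesia gas delivery interrupted [OR]: Vaporizer chain down=not, Scavenge line 2 inoperative=occurs, Right pipeline inlet 2 degraded=not, Supply hose 2 fails=not → at least one input occurs → occurs.

Yes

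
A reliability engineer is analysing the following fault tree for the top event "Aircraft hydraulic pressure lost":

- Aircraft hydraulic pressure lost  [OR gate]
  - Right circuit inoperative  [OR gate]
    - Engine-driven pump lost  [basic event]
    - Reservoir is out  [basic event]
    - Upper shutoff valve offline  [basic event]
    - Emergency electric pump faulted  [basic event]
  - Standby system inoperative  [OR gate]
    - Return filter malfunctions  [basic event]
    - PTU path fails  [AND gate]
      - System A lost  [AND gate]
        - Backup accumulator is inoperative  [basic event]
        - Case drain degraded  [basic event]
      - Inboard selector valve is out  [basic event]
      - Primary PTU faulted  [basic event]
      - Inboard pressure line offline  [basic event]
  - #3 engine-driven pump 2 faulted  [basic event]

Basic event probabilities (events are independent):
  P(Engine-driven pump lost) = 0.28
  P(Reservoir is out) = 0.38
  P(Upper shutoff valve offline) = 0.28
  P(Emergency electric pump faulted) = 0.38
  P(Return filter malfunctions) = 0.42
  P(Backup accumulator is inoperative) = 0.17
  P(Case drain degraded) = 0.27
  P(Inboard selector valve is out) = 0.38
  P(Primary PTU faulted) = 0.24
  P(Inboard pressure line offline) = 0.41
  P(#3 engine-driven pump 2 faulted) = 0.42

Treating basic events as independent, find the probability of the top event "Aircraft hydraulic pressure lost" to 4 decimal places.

0.9331

P(Right circuit inoperative) [OR] = 1 − (1−0.28) × (1−0.38) × (1−0.28) × (1−0.38) = 0.800727
P(System A lost) [AND] = 0.17 × 0.27 = 0.045900
P(PTU path fails) [AND] = 0.045900 × 0.38 × 0.24 × 0.41 = 0.001716
P(Standby system inoperative) [OR] = 1 − (1−0.42) × (1−0.001716) = 0.420995
P(Aircraft hydraulic pressure lost) [OR] = 1 − (1−0.800727) × (1−0.420995) × (1−0.42) = 0.933080
Rounded to 4 decimal places: P(Aircraft hydraulic pressure lost) ≈ 0.9331.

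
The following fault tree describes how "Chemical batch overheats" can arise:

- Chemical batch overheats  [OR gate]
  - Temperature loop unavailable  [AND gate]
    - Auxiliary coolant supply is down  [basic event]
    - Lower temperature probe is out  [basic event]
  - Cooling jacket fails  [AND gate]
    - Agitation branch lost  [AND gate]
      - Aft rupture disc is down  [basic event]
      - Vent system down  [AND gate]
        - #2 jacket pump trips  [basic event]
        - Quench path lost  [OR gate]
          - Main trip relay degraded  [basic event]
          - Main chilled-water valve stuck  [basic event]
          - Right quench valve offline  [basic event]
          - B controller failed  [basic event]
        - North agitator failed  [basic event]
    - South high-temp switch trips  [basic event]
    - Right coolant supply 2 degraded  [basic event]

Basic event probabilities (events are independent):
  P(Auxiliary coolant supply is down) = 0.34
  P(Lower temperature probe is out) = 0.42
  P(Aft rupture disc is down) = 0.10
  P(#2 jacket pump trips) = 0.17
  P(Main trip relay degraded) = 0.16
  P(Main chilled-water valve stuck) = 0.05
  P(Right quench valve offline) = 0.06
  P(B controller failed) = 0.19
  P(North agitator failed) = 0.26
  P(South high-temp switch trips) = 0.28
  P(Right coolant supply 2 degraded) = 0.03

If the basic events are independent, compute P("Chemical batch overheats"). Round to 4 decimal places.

0.1428

P(Temperature loop unavailable) [AND] = 0.34 × 0.42 = 0.142800
P(Quench path lost) [OR] = 1 − (1−0.16) × (1−0.05) × (1−0.06) × (1−0.19) = 0.392403
P(Vent system down) [AND] = 0.17 × 0.392403 × 0.26 = 0.017344
P(Agitation branch lost) [AND] = 0.10 × 0.017344 = 0.001734
P(Cooling jacket fails) [AND] = 0.001734 × 0.28 × 0.03 = 0.000015
P(Chemical batch overheats) [OR] = 1 − (1−0.142800) × (1−0.000015) = 0.142813
Rounded to 4 decimal places: P(Chemical batch overheats) ≈ 0.1428.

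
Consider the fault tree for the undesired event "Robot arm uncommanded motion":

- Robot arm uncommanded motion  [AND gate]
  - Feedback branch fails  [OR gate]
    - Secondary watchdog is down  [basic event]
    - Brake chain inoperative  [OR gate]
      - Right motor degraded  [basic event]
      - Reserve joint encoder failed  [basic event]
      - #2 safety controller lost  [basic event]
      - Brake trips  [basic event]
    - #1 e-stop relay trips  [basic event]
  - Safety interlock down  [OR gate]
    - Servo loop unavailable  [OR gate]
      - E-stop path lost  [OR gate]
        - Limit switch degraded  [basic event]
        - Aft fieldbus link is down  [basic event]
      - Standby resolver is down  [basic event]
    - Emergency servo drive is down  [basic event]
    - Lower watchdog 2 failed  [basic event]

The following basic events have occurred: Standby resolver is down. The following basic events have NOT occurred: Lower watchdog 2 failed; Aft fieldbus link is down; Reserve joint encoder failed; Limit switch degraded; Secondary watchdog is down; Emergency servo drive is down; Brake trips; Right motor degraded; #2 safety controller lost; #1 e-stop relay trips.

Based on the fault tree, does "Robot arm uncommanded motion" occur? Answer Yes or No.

No

Brake chain inoperative [OR]: Right motor degraded=not, Reserve joint encoder failed=not, #2 safety controller lost=not, Brake trips=not → no input occurs → does not occur.
Feedback branch fails [OR]: Secondary watchdog is down=not, Brake chain inoperative=not, #1 e-stop relay trips=not → no input occurs → does not occur.
E-stop path lost [OR]: Limit switch degraded=not, Aft fieldbus link is down=not → no input occurs → does not occur.
Servo loop unavailable [OR]: E-stop path lost=not, Standby resolver is down=occurs → at least one input occurs → occurs.
Safety interlock down [OR]: Servo loop unavailable=occurs, Emergency servo drive is down=not, Lower watchdog 2 failed=not → at least one input occurs → occurs.
Robot arm uncommanded motion [AND]: Feedback branch fails=not, Safety interlock down=occurs → not all inputs occur → does not occur.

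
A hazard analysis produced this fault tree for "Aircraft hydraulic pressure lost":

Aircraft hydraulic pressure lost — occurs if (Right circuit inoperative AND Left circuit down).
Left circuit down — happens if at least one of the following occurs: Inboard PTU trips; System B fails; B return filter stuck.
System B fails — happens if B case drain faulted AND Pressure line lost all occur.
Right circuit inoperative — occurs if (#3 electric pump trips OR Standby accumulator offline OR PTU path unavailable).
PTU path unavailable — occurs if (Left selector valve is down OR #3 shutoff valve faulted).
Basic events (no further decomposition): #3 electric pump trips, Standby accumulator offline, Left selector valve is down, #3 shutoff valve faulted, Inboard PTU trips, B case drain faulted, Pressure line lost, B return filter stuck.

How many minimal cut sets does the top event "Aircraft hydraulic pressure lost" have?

PTU path unavailable [OR]: union of children's cut sets → 2 cut set(s).
Right circuit inoperative [OR]: union of children's cut sets → 4 cut set(s).
System B fails [AND]: one cut set from each child combined → 1 × 1 = 1 cut set(s).
Left circuit down [OR]: union of children's cut sets → 3 cut set(s).
Aircraft hydraulic pressure lost [AND]: one cut set from each child combined → 4 × 3 = 12 cut set(s).

12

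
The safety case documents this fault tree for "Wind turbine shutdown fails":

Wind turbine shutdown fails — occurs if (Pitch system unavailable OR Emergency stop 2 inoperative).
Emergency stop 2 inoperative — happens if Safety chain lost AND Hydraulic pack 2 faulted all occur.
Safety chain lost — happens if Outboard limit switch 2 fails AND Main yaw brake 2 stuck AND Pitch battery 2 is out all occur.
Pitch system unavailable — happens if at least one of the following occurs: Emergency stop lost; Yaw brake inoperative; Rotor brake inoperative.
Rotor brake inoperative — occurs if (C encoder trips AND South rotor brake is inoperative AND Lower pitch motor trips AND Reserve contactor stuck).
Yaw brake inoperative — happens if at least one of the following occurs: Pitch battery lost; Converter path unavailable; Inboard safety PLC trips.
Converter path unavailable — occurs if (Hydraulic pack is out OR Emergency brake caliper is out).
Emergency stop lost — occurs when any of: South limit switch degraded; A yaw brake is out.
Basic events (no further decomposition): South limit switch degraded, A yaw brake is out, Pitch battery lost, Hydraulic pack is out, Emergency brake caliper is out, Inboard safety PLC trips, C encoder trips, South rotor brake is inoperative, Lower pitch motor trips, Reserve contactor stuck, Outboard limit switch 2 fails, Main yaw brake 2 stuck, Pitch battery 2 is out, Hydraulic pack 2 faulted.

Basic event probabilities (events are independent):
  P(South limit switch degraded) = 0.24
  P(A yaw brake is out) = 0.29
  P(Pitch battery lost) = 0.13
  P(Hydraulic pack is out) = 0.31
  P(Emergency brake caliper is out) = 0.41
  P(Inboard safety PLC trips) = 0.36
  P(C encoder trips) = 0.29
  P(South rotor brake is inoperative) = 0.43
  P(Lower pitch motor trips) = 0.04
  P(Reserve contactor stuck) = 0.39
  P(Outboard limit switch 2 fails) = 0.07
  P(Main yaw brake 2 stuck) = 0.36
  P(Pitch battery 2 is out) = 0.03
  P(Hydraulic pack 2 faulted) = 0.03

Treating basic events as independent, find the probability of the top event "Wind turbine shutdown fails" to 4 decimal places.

0.8779

P(Emergency stop lost) [OR] = 1 − (1−0.24) × (1−0.29) = 0.460400
P(Converter path unavailable) [OR] = 1 − (1−0.31) × (1−0.41) = 0.592900
P(Yaw brake inoperative) [OR] = 1 − (1−0.13) × (1−0.592900) × (1−0.36) = 0.773327
P(Rotor brake inoperative) [AND] = 0.29 × 0.43 × 0.04 × 0.39 = 0.001945
P(Pitch system unavailable) [OR] = 1 − (1−0.460400) × (1−0.773327) × (1−0.001945) = 0.877925
P(Safety chain lost) [AND] = 0.07 × 0.36 × 0.03 = 0.000756
P(Emergency stop 2 inoperative) [AND] = 0.000756 × 0.03 = 0.000023
P(Wind turbine shutdown fails) [OR] = 1 − (1−0.877925) × (1−0.000023) = 0.877928
Rounded to 4 decimal places: P(Wind turbine shutdown fails) ≈ 0.8779.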